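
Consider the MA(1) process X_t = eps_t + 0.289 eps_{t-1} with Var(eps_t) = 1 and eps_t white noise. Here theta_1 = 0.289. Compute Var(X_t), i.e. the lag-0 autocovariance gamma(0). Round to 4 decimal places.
\gamma(0) = 1.0835

For an MA(q) process X_t = eps_t + sum_i theta_i eps_{t-i} with
Var(eps_t) = sigma^2, the variance is
  gamma(0) = sigma^2 * (1 + sum_i theta_i^2).
  sum_i theta_i^2 = (0.289)^2 = 0.083521.
  gamma(0) = 1 * (1 + 0.083521) = 1 * 1.083521 = 1.083521, which rounds to 1.0835.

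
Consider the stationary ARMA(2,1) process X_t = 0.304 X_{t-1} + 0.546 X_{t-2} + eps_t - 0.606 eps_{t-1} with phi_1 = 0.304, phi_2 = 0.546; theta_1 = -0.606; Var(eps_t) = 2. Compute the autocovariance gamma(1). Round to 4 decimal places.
\gamma(1) = -0.7476

Multiply the model equation by X_{t-k} and take expectations. With theta_0 = psi_0 = 1 and psi_j the MA(infinity) weights, this gives
  gamma(k) - sum_i phi_i gamma(k-i) = c_k,
  c_k = sigma^2 * sum_{j=k..q} theta_j psi_{j-k}   (c_k = 0 for k > q),
using gamma(-m) = gamma(m).
psi-weights needed (psi_j = theta_j + sum_i phi_i psi_{j-i}):
  psi_1 = theta_1 + phi_1 = -0.606 + (0.304) = -0.302
Right-hand sides:
  c_0 = sigma^2 (1 + theta_1 psi_1) = 2 * (1 + (-0.606)(-0.302)) = 2 * 1.183012 = 2.366024
  c_1 = sigma^2 theta_1 = 2 * (-0.606) = -1.212
  c_2 = 0
Equations for k = 0, 1, 2 (AR order 2, c_2 = 0):
  (E0) gamma(0) = phi_1 gamma(1) + phi_2 gamma(2) + c_0
  (E1) gamma(1) = phi_1 gamma(0) + phi_2 gamma(1) + c_1
  (E2) gamma(2) = phi_1 gamma(1) + phi_2 gamma(0)
From (E1): gamma(1) = A gamma(0) + B with
  A = phi_1 / (1 - phi_2) = 0.304 / 0.454 = 0.669604,   B = c_1 / (1 - phi_2) = -1.212 / 0.454 = -2.669604.
Insert (E2) into (E0): gamma(0) (1 - phi_2^2) = phi_1 (1 + phi_2) gamma(1) + c_0.
  phi_1 (1 + phi_2) = (0.304)(1.546) = 0.469984,   1 - phi_2^2 = 0.701884.
Replace gamma(1) by A gamma(0) + B and collect gamma(0):
  gamma(0) [0.701884 - (0.469984)(0.669604)] = (0.469984)(-2.669604) + 2.366024
  gamma(0) * 0.387181 = 1.111353
  gamma(0) = 1.111353 / 0.387181 = 2.87037.
  gamma(1) = A gamma(0) + B = (0.669604)(2.87037) + (-2.669604) = -0.747593.
Therefore gamma(1) = -0.7476 (to 4 decimal places).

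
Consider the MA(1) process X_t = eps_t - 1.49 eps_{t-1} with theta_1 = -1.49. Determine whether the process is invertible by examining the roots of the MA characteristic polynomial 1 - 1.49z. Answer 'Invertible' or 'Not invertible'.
\text{Not invertible}

The MA(q) characteristic polynomial is P(z) = 1 - 1.49z.
Invertibility requires all roots to lie outside the unit circle, i.e. |z| > 1 for every root.
This is linear in z: 1 + (-1.49) z = 0  =>  z = -1/(-1.49) = 0.671141,  |z| = 0.671141.
Moduli of all roots: 0.6711.
All moduli strictly greater than 1? No.
Verdict: Not invertible.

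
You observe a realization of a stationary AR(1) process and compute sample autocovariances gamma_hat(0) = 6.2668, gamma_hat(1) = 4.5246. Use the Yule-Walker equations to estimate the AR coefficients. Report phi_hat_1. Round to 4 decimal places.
\hat\phi_{1} = 0.7220

The Yule-Walker equations for an AR(p) process read, in matrix form,
  Gamma_p phi = r_p,   with   (Gamma_p)_{ij} = gamma(|i - j|),
                       (r_p)_i = gamma(i),   i,j = 1..p.
Substitute the sample gammas (Toeplitz matrix and right-hand side of size 1):
  Gamma_p = [[6.2668]]
  r_p     = [4.5246]
With p = 1 this is the single equation gamma(0) phi_1 = gamma(1):
  phi_hat_1 = gamma(1) / gamma(0) = 4.5246 / 6.2668 = 0.7220.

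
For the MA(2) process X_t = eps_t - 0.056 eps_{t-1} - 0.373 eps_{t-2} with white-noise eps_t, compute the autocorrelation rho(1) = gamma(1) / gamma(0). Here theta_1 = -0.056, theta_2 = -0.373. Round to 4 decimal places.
\rho(1) = -0.0307

For an MA(q) process with theta_0 = 1, the autocovariance is
  gamma(k) = sigma^2 * sum_{i=0..q-k} theta_i * theta_{i+k},
and rho(k) = gamma(k) / gamma(0). Sigma^2 cancels.
  numerator   = (1)*(-0.056) + (-0.056)*(-0.373) = -0.035112.
  denominator = (1)^2 + (-0.056)^2 + (-0.373)^2 = 1.142265.
  rho(1) = -0.035112 / 1.142265 = -0.0307.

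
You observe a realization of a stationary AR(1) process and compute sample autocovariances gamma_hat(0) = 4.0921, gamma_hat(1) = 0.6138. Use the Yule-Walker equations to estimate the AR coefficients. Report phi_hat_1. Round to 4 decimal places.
\hat\phi_{1} = 0.1500

The Yule-Walker equations for an AR(p) process read, in matrix form,
  Gamma_p phi = r_p,   with   (Gamma_p)_{ij} = gamma(|i - j|),
                       (r_p)_i = gamma(i),   i,j = 1..p.
Substitute the sample gammas (Toeplitz matrix and right-hand side of size 1):
  Gamma_p = [[4.0921]]
  r_p     = [0.6138]
With p = 1 this is the single equation gamma(0) phi_1 = gamma(1):
  phi_hat_1 = gamma(1) / gamma(0) = 0.6138 / 4.0921 = 0.1500.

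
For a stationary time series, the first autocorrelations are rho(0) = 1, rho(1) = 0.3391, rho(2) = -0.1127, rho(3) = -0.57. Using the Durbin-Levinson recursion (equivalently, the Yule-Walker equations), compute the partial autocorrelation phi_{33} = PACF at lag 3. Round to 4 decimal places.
\phi_{33} = -0.5260

The PACF at lag k is phi_{kk}, the last component of the solution
to the Yule-Walker system G_k phi = r_k where
  (G_k)_{ij} = rho(|i - j|), (r_k)_i = rho(i), i,j = 1..k.
Equivalently, Durbin-Levinson gives phi_{kk} iteratively:
  phi_{11} = rho(1)
  phi_{kk} = [rho(k) - sum_{j=1..k-1} phi_{k-1,j} rho(k-j)]
            / [1 - sum_{j=1..k-1} phi_{k-1,j} rho(j)],
  phi_{k,j} = phi_{k-1,j} - phi_{kk} phi_{k-1,k-j},  j = 1..k-1.
Step k = 1:
  phi_11 = rho(1) = 0.3391.
Step k = 2:
  phi_22 = [rho(2) - phi_11 rho(1)] / [1 - phi_11 rho(1)] = [-0.1127 - (0.3391)(0.3391)] / [1 - (0.3391)(0.3391)]
         = -0.22768881 / 0.88501119 = -0.257272.
  Update: phi_21 = phi_11 - phi_22 phi_11 = 0.3391 - (-0.257272)(0.3391) = 0.426341.
Step k = 3:
  phi_33 = [rho(3) - phi_21 rho(2) - phi_22 rho(1)] / [1 - phi_21 rho(1) - phi_22 rho(2)]
    numerator   = -0.57 - (0.426341)(-0.1127) - (-0.257272)(0.3391) = -0.43471035
    denominator = 1 - (0.426341)(0.3391) - (-0.257272)(-0.1127) = 0.82643318
  phi_33 = -0.43471035 / 0.82643318 = -0.526.
Therefore phi_{33} = -0.5260.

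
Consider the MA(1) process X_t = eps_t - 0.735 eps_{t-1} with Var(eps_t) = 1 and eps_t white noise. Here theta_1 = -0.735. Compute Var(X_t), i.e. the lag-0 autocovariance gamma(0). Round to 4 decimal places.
\gamma(0) = 1.5402

For an MA(q) process X_t = eps_t + sum_i theta_i eps_{t-i} with
Var(eps_t) = sigma^2, the variance is
  gamma(0) = sigma^2 * (1 + sum_i theta_i^2).
  sum_i theta_i^2 = (-0.735)^2 = 0.540225.
  gamma(0) = 1 * (1 + 0.540225) = 1 * 1.540225 = 1.540225, which rounds to 1.5402.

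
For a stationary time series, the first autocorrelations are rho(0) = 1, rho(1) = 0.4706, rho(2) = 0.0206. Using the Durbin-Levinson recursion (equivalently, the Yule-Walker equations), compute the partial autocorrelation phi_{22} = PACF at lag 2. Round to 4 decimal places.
\phi_{22} = -0.2580

The PACF at lag k is phi_{kk}, the last component of the solution
to the Yule-Walker system G_k phi = r_k where
  (G_k)_{ij} = rho(|i - j|), (r_k)_i = rho(i), i,j = 1..k.
Equivalently, Durbin-Levinson gives phi_{kk} iteratively:
  phi_{11} = rho(1)
  phi_{kk} = [rho(k) - sum_{j=1..k-1} phi_{k-1,j} rho(k-j)]
            / [1 - sum_{j=1..k-1} phi_{k-1,j} rho(j)],
  phi_{k,j} = phi_{k-1,j} - phi_{kk} phi_{k-1,k-j},  j = 1..k-1.
Step k = 1:
  phi_11 = rho(1) = 0.4706.
Step k = 2:
  phi_22 = [rho(2) - phi_11 rho(1)] / [1 - phi_11 rho(1)] = [0.0206 - (0.4706)(0.4706)] / [1 - (0.4706)(0.4706)]
         = -0.20086436 / 0.77853564 = -0.258.
Therefore phi_{22} = -0.2580.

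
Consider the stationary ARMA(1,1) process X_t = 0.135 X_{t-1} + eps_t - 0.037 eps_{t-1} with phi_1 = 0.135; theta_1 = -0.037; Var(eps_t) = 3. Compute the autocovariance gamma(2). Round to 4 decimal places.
\gamma(2) = 0.0402

Multiply the model equation by X_{t-k} and take expectations. With theta_0 = psi_0 = 1 and psi_j the MA(infinity) weights, this gives
  gamma(k) - sum_i phi_i gamma(k-i) = c_k,
  c_k = sigma^2 * sum_{j=k..q} theta_j psi_{j-k}   (c_k = 0 for k > q),
using gamma(-m) = gamma(m).
psi-weights needed (psi_j = theta_j + sum_i phi_i psi_{j-i}):
  psi_1 = theta_1 + phi_1 = -0.037 + (0.135) = 0.098
Right-hand sides:
  c_0 = sigma^2 (1 + theta_1 psi_1) = 3 * (1 + (-0.037)(0.098)) = 3 * 0.996374 = 2.989122
  c_1 = sigma^2 theta_1 = 3 * (-0.037) = -0.111
  c_2 = 0
Equations for k = 0 and k = 1 (AR order 1):
  gamma(0) = phi_1 gamma(1) + c_0
  gamma(1) = phi_1 gamma(0) + c_1
Substituting the second into the first: gamma(0) (1 - phi_1^2) = c_0 + phi_1 c_1, so
  gamma(0) = (c_0 + phi_1 c_1) / (1 - phi_1^2) = (2.989122 + (0.135)(-0.111)) / (1 - (0.135)^2) = 2.974137 / 0.981775 = 3.029347.
  gamma(1) = phi_1 gamma(0) + c_1 = (0.135)(3.029347) + (-0.111) = 0.297962.
For k = 2 (> q): gamma(2) = phi_1 gamma(1) = (0.135)(0.297962) = 0.040225.
Therefore gamma(2) = 0.0402 (to 4 decimal places).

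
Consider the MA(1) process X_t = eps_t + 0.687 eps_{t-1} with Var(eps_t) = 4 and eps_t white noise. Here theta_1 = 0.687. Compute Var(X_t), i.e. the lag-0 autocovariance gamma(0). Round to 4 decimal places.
\gamma(0) = 5.8879

For an MA(q) process X_t = eps_t + sum_i theta_i eps_{t-i} with
Var(eps_t) = sigma^2, the variance is
  gamma(0) = sigma^2 * (1 + sum_i theta_i^2).
  sum_i theta_i^2 = (0.687)^2 = 0.471969.
  gamma(0) = 4 * (1 + 0.471969) = 4 * 1.471969 = 5.887876, which rounds to 5.8879.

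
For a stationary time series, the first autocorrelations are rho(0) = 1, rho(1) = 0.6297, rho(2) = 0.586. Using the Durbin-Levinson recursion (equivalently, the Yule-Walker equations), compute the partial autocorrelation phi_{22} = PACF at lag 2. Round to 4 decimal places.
\phi_{22} = 0.3140

The PACF at lag k is phi_{kk}, the last component of the solution
to the Yule-Walker system G_k phi = r_k where
  (G_k)_{ij} = rho(|i - j|), (r_k)_i = rho(i), i,j = 1..k.
Equivalently, Durbin-Levinson gives phi_{kk} iteratively:
  phi_{11} = rho(1)
  phi_{kk} = [rho(k) - sum_{j=1..k-1} phi_{k-1,j} rho(k-j)]
            / [1 - sum_{j=1..k-1} phi_{k-1,j} rho(j)],
  phi_{k,j} = phi_{k-1,j} - phi_{kk} phi_{k-1,k-j},  j = 1..k-1.
Step k = 1:
  phi_11 = rho(1) = 0.6297.
Step k = 2:
  phi_22 = [rho(2) - phi_11 rho(1)] / [1 - phi_11 rho(1)] = [0.586 - (0.6297)(0.6297)] / [1 - (0.6297)(0.6297)]
         = 0.18947791 / 0.60347791 = 0.314.
Therefore phi_{22} = 0.3140.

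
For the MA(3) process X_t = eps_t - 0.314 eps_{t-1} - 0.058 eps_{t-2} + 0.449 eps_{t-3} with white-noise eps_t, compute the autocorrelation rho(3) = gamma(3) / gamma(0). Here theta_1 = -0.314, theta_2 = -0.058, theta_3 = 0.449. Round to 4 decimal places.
\rho(3) = 0.3444

For an MA(q) process with theta_0 = 1, the autocovariance is
  gamma(k) = sigma^2 * sum_{i=0..q-k} theta_i * theta_{i+k},
and rho(k) = gamma(k) / gamma(0). Sigma^2 cancels.
  numerator   = (1)*(0.449) = 0.449.
  denominator = (1)^2 + (-0.314)^2 + (-0.058)^2 + (0.449)^2 = 1.303561.
  rho(3) = 0.449 / 1.303561 = 0.3444.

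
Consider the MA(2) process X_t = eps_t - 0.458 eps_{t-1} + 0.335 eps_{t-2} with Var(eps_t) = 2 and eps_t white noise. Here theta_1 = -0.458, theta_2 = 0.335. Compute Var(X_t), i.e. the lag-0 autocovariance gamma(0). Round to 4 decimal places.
\gamma(0) = 2.6440

For an MA(q) process X_t = eps_t + sum_i theta_i eps_{t-i} with
Var(eps_t) = sigma^2, the variance is
  gamma(0) = sigma^2 * (1 + sum_i theta_i^2).
  sum_i theta_i^2 = (-0.458)^2 + (0.335)^2 = 0.209764 + 0.112225 = 0.321989.
  gamma(0) = 2 * (1 + 0.321989) = 2 * 1.321989 = 2.643978, which rounds to 2.6440.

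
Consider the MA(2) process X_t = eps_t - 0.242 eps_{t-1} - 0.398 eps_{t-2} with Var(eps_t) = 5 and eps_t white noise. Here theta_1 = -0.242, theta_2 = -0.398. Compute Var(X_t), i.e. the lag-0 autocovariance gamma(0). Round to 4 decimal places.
\gamma(0) = 6.0848

For an MA(q) process X_t = eps_t + sum_i theta_i eps_{t-i} with
Var(eps_t) = sigma^2, the variance is
  gamma(0) = sigma^2 * (1 + sum_i theta_i^2).
  sum_i theta_i^2 = (-0.242)^2 + (-0.398)^2 = 0.058564 + 0.158404 = 0.216968.
  gamma(0) = 5 * (1 + 0.216968) = 5 * 1.216968 = 6.08484, which rounds to 6.0848.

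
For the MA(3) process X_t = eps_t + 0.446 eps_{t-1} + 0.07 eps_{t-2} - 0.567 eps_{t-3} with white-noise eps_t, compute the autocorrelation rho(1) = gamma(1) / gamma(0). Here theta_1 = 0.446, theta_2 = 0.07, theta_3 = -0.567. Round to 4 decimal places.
\rho(1) = 0.2868

For an MA(q) process with theta_0 = 1, the autocovariance is
  gamma(k) = sigma^2 * sum_{i=0..q-k} theta_i * theta_{i+k},
and rho(k) = gamma(k) / gamma(0). Sigma^2 cancels.
  numerator   = (1)*(0.446) + (0.446)*(0.07) + (0.07)*(-0.567) = 0.43753.
  denominator = (1)^2 + (0.446)^2 + (0.07)^2 + (-0.567)^2 = 1.525305.
  rho(1) = 0.43753 / 1.525305 = 0.2868.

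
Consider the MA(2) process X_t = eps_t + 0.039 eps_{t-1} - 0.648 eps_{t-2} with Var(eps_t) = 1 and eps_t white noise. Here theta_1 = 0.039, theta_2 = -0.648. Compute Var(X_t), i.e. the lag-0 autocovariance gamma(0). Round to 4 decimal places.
\gamma(0) = 1.4214

For an MA(q) process X_t = eps_t + sum_i theta_i eps_{t-i} with
Var(eps_t) = sigma^2, the variance is
  gamma(0) = sigma^2 * (1 + sum_i theta_i^2).
  sum_i theta_i^2 = (0.039)^2 + (-0.648)^2 = 0.001521 + 0.419904 = 0.421425.
  gamma(0) = 1 * (1 + 0.421425) = 1 * 1.421425 = 1.421425, which rounds to 1.4214.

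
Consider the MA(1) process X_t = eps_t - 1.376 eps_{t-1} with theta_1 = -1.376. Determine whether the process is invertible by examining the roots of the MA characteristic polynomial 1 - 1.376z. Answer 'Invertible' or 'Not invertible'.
\text{Not invertible}

The MA(q) characteristic polynomial is P(z) = 1 - 1.376z.
Invertibility requires all roots to lie outside the unit circle, i.e. |z| > 1 for every root.
This is linear in z: 1 + (-1.376) z = 0  =>  z = -1/(-1.376) = 0.726744,  |z| = 0.726744.
Moduli of all roots: 0.7267.
All moduli strictly greater than 1? No.
Verdict: Not invertible.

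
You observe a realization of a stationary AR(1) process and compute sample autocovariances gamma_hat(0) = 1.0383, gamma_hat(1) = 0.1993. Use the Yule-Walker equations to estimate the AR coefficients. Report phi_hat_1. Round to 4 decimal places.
\hat\phi_{1} = 0.1919

The Yule-Walker equations for an AR(p) process read, in matrix form,
  Gamma_p phi = r_p,   with   (Gamma_p)_{ij} = gamma(|i - j|),
                       (r_p)_i = gamma(i),   i,j = 1..p.
Substitute the sample gammas (Toeplitz matrix and right-hand side of size 1):
  Gamma_p = [[1.0383]]
  r_p     = [0.1993]
With p = 1 this is the single equation gamma(0) phi_1 = gamma(1):
  phi_hat_1 = gamma(1) / gamma(0) = 0.1993 / 1.0383 = 0.1919.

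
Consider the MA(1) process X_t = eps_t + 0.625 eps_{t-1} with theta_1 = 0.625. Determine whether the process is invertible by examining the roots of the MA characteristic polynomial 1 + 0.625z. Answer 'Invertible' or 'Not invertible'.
\text{Invertible}

The MA(q) characteristic polynomial is P(z) = 1 + 0.625z.
Invertibility requires all roots to lie outside the unit circle, i.e. |z| > 1 for every root.
This is linear in z: 1 + (0.625) z = 0  =>  z = -1/(0.625) = -1.6,  |z| = 1.6.
Moduli of all roots: 1.6000.
All moduli strictly greater than 1? Yes.
Verdict: Invertible.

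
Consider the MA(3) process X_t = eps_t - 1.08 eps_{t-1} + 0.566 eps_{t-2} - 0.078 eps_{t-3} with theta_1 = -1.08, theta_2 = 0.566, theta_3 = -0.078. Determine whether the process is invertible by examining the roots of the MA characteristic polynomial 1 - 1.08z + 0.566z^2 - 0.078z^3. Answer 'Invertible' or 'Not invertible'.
\text{Invertible}

The MA(q) characteristic polynomial is P(z) = 1 - 1.08z + 0.566z^2 - 0.078z^3.
Invertibility requires all roots to lie outside the unit circle, i.e. |z| > 1 for every root.
Degree 3: look for a simple real root z0 first, then factor out (1 - z/z0) and solve the remaining quadratic.
Testing z0 = 5: P(5) = 1 + (-1.08)(5) + (0.566)(5)^2 + (-0.078)(5)^3
  = 1 + (-5.4) + (14.15) + (-9.75) = 0.  So z_0 = 5 is a root, |z_0| = 5.
Divide out the factor (1 - 0.2 z) = (1 - z/z0) (since 1/z0 = 0.2):
  P(z) = (1 - 0.2 z)(1 + (-0.88) z + (0.39) z^2)
  [check: z-coef -0.88 - (0.2) = -1.08; z^2-coef 0.39 - (0.2)(-0.88) = 0.566; z^3-coef -(0.2)(0.39) = -0.078.]
Remaining roots from the quadratic factor 1 + (-0.88) z + (0.39) z^2:
  Set 1 + (-0.88) z + (0.39) z^2 = 0, i.e. a z^2 + b z + c = 0 with a = 0.39, b = -0.88, c = 1.
  Discriminant D = b^2 - 4ac = (-0.88)^2 - 4*(0.39)*1 = 0.7744 - (1.56) = -0.7856.
  D < 0, so the roots are the complex-conjugate pair z = (-b +/- i sqrt(-D)) / (2a) = 1.1282 +/- 1.1363i.
  For a conjugate pair |z|^2 = z * conj(z) = (product of roots) = c/a = 1/(0.39) = 2.564103, so |z| = sqrt(2.564103) = 1.6013 for both roots.
Moduli of all roots: 5.0000, 1.6013, 1.6013.
All moduli strictly greater than 1? Yes.
Verdict: Invertible.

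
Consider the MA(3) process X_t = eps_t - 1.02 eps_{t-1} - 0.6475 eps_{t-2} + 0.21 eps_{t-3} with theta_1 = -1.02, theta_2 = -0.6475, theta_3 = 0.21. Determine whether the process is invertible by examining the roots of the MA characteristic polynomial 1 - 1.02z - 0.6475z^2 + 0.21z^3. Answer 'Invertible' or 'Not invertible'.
\text{Not invertible}

The MA(q) characteristic polynomial is P(z) = 1 - 1.02z - 0.6475z^2 + 0.21z^3.
Invertibility requires all roots to lie outside the unit circle, i.e. |z| > 1 for every root.
Degree 3: look for a simple real root z0 first, then factor out (1 - z/z0) and solve the remaining quadratic.
Testing z0 = 4: P(4) = 1 + (-1.02)(4) + (-0.6475)(4)^2 + (0.21)(4)^3
  = 1 + (-4.08) + (-10.36) + (13.44) = 0.  So z_0 = 4 is a root, |z_0| = 4.
Divide out the factor (1 - 0.25 z) = (1 - z/z0) (since 1/z0 = 0.25):
  P(z) = (1 - 0.25 z)(1 + (-0.77) z + (-0.84) z^2)
  [check: z-coef -0.77 - (0.25) = -1.02; z^2-coef -0.84 - (0.25)(-0.77) = -0.6475; z^3-coef -(0.25)(-0.84) = 0.21.]
Remaining roots from the quadratic factor 1 + (-0.77) z + (-0.84) z^2:
  Set 1 + (-0.77) z + (-0.84) z^2 = 0, i.e. a z^2 + b z + c = 0 with a = -0.84, b = -0.77, c = 1.
  Discriminant D = b^2 - 4ac = (-0.77)^2 - 4*(-0.84)*1 = 0.5929 - (-3.36) = 3.9529.
  D >= 0, so the roots are real: z = (-b +/- sqrt(D)) / (2a) = (0.77 +/- 1.98819) / (-1.68).
    z_1 = (0.77 + 1.98819) / (-1.68) = -1.6418,   |z_1| = 1.6418.
    z_2 = (0.77 - 1.98819) / (-1.68) = 0.7251,   |z_2| = 0.7251.
Moduli of all roots: 4.0000, 1.6418, 0.7251.
All moduli strictly greater than 1? No.
Verdict: Not invertible.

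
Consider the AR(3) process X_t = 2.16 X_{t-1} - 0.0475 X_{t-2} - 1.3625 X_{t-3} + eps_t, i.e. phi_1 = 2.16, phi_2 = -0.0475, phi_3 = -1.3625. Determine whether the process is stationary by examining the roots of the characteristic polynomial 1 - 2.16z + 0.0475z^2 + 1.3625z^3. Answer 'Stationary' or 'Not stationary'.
\text{Not stationary}

The AR(p) characteristic polynomial is P(z) = 1 - 2.16z + 0.0475z^2 + 1.3625z^3.
Stationarity requires all roots to lie outside the unit circle, i.e. |z| > 1 for every root.
Degree 3: look for a simple real root z0 first, then factor out (1 - z/z0) and solve the remaining quadratic.
Testing z0 = 0.8: P(0.8) = 1 + (-2.16)(0.8) + (0.0475)(0.8)^2 + (1.3625)(0.8)^3
  = 1 + (-1.728) + (0.0304) + (0.6976) = 0.  So z_0 = 0.8 is a root, |z_0| = 0.8.
Divide out the factor (1 - 1.25 z) = (1 - z/z0) (since 1/z0 = 1.25):
  P(z) = (1 - 1.25 z)(1 + (-0.91) z + (-1.09) z^2)
  [check: z-coef -0.91 - (1.25) = -2.16; z^2-coef -1.09 - (1.25)(-0.91) = 0.0475; z^3-coef -(1.25)(-1.09) = 1.3625.]
Remaining roots from the quadratic factor 1 + (-0.91) z + (-1.09) z^2:
  Set 1 + (-0.91) z + (-1.09) z^2 = 0, i.e. a z^2 + b z + c = 0 with a = -1.09, b = -0.91, c = 1.
  Discriminant D = b^2 - 4ac = (-0.91)^2 - 4*(-1.09)*1 = 0.8281 - (-4.36) = 5.1881.
  D >= 0, so the roots are real: z = (-b +/- sqrt(D)) / (2a) = (0.91 +/- 2.27774) / (-2.18).
    z_1 = (0.91 + 2.27774) / (-2.18) = -1.4623,   |z_1| = 1.4623.
    z_2 = (0.91 - 2.27774) / (-2.18) = 0.6274,   |z_2| = 0.6274.
Moduli of all roots: 0.8000, 1.4623, 0.6274.
All moduli strictly greater than 1? No.
Verdict: Not stationary.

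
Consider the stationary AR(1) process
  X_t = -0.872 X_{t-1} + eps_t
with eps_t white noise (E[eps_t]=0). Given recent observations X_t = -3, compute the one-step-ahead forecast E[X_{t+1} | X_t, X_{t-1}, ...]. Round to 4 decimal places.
E[X_{t+1} \mid \mathcal F_t] = 2.6160

For an AR(p) model X_t = c + sum_i phi_i X_{t-i} + eps_t, the
one-step-ahead conditional mean is
  E[X_{t+1} | X_t, ...] = c + sum_i phi_i X_{t+1-i}.
Substitute known values:
  E[X_{t+1} | ...] = (-0.872) * (-3)
                   = 2.6160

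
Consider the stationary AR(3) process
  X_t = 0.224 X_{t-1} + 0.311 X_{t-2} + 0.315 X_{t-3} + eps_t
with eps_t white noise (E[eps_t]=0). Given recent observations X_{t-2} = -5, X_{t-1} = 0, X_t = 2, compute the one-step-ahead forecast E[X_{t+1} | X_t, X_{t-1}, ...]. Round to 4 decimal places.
E[X_{t+1} \mid \mathcal F_t] = -1.1270

For an AR(p) model X_t = c + sum_i phi_i X_{t-i} + eps_t, the
one-step-ahead conditional mean is
  E[X_{t+1} | X_t, ...] = c + sum_i phi_i X_{t+1-i}.
Substitute known values:
  E[X_{t+1} | ...] = (0.224) * (2) + (0.311) * (0) + (0.315) * (-5)
                   = -1.1270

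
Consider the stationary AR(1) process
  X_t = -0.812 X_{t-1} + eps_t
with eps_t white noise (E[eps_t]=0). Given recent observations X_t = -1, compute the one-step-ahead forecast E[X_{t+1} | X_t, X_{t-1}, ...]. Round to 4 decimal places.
E[X_{t+1} \mid \mathcal F_t] = 0.8120

For an AR(p) model X_t = c + sum_i phi_i X_{t-i} + eps_t, the
one-step-ahead conditional mean is
  E[X_{t+1} | X_t, ...] = c + sum_i phi_i X_{t+1-i}.
Substitute known values:
  E[X_{t+1} | ...] = (-0.812) * (-1)
                   = 0.8120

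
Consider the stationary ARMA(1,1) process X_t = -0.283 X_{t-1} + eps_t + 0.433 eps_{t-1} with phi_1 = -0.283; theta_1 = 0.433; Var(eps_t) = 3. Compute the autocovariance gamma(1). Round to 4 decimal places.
\gamma(1) = 0.4292

Multiply the model equation by X_{t-k} and take expectations. With theta_0 = psi_0 = 1 and psi_j the MA(infinity) weights, this gives
  gamma(k) - sum_i phi_i gamma(k-i) = c_k,
  c_k = sigma^2 * sum_{j=k..q} theta_j psi_{j-k}   (c_k = 0 for k > q),
using gamma(-m) = gamma(m).
psi-weights needed (psi_j = theta_j + sum_i phi_i psi_{j-i}):
  psi_1 = theta_1 + phi_1 = 0.433 + (-0.283) = 0.15
Right-hand sides:
  c_0 = sigma^2 (1 + theta_1 psi_1) = 3 * (1 + (0.433)(0.15)) = 3 * 1.06495 = 3.19485
  c_1 = sigma^2 theta_1 = 3 * (0.433) = 1.299
  c_2 = 0
Equations for k = 0 and k = 1 (AR order 1):
  gamma(0) = phi_1 gamma(1) + c_0
  gamma(1) = phi_1 gamma(0) + c_1
Substituting the second into the first: gamma(0) (1 - phi_1^2) = c_0 + phi_1 c_1, so
  gamma(0) = (c_0 + phi_1 c_1) / (1 - phi_1^2) = (3.19485 + (-0.283)(1.299)) / (1 - (-0.283)^2) = 2.827233 / 0.919911 = 3.073377.
  gamma(1) = phi_1 gamma(0) + c_1 = (-0.283)(3.073377) + (1.299) = 0.429234.
Therefore gamma(1) = 0.4292 (to 4 decimal places).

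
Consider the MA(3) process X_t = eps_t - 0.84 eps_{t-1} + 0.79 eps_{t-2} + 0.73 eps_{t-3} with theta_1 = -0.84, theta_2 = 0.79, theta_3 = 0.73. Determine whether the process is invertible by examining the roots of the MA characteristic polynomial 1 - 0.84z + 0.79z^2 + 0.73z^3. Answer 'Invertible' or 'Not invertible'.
\text{Not invertible}

The MA(q) characteristic polynomial is P(z) = 1 - 0.84z + 0.79z^2 + 0.73z^3.
Invertibility requires all roots to lie outside the unit circle, i.e. |z| > 1 for every root.
Degree 3: look for a simple real root z0 first, then factor out (1 - z/z0) and solve the remaining quadratic.
Testing z0 = -2: P(-2) = 1 + (-0.84)(-2) + (0.79)(-2)^2 + (0.73)(-2)^3
  = 1 + (1.68) + (3.16) + (-5.84) = 0.  So z_0 = -2 is a root, |z_0| = 2.
Divide out the factor (1 + 0.5 z) = (1 - z/z0) (since 1/z0 = -0.5):
  P(z) = (1 + 0.5 z)(1 + (-1.34) z + (1.46) z^2)
  [check: z-coef -1.34 - (-0.5) = -0.84; z^2-coef 1.46 - (-0.5)(-1.34) = 0.79; z^3-coef -(-0.5)(1.46) = 0.73.]
Remaining roots from the quadratic factor 1 + (-1.34) z + (1.46) z^2:
  Set 1 + (-1.34) z + (1.46) z^2 = 0, i.e. a z^2 + b z + c = 0 with a = 1.46, b = -1.34, c = 1.
  Discriminant D = b^2 - 4ac = (-1.34)^2 - 4*(1.46)*1 = 1.7956 - (5.84) = -4.0444.
  D < 0, so the roots are the complex-conjugate pair z = (-b +/- i sqrt(-D)) / (2a) = 0.4589 +/- 0.6887i.
  For a conjugate pair |z|^2 = z * conj(z) = (product of roots) = c/a = 1/(1.46) = 0.684932, so |z| = sqrt(0.684932) = 0.8276 for both roots.
Moduli of all roots: 2.0000, 0.8276, 0.8276.
All moduli strictly greater than 1? No.
Verdict: Not invertible.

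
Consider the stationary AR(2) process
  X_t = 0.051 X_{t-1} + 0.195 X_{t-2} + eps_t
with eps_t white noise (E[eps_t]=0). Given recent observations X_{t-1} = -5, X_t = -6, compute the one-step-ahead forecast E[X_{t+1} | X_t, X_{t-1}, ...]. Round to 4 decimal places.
E[X_{t+1} \mid \mathcal F_t] = -1.2810

For an AR(p) model X_t = c + sum_i phi_i X_{t-i} + eps_t, the
one-step-ahead conditional mean is
  E[X_{t+1} | X_t, ...] = c + sum_i phi_i X_{t+1-i}.
Substitute known values:
  E[X_{t+1} | ...] = (0.051) * (-6) + (0.195) * (-5)
                   = -1.2810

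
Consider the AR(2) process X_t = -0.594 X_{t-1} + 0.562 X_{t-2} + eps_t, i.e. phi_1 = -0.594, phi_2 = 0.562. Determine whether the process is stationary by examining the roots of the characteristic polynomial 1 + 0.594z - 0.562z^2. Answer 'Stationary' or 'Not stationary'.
\text{Not stationary}

The AR(p) characteristic polynomial is P(z) = 1 + 0.594z - 0.562z^2.
Stationarity requires all roots to lie outside the unit circle, i.e. |z| > 1 for every root.
Set 1 + (0.594) z + (-0.562) z^2 = 0, i.e. a z^2 + b z + c = 0 with a = -0.562, b = 0.594, c = 1.
Discriminant D = b^2 - 4ac = (0.594)^2 - 4*(-0.562)*1 = 0.352836 - (-2.248) = 2.600836.
D >= 0, so the roots are real: z = (-b +/- sqrt(D)) / (2a) = (-0.594 +/- 1.612711) / (-1.124).
  z_1 = (-0.594 + 1.612711) / (-1.124) = -0.9063,   |z_1| = 0.9063.
  z_2 = (-0.594 - 1.612711) / (-1.124) = 1.9633,   |z_2| = 1.9633.
Moduli of all roots: 0.9063, 1.9633.
All moduli strictly greater than 1? No.
Verdict: Not stationary.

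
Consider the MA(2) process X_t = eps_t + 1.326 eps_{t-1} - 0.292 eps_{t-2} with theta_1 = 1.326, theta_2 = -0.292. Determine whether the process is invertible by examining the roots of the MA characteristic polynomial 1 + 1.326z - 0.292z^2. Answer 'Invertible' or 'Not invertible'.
\text{Not invertible}

The MA(q) characteristic polynomial is P(z) = 1 + 1.326z - 0.292z^2.
Invertibility requires all roots to lie outside the unit circle, i.e. |z| > 1 for every root.
Set 1 + (1.326) z + (-0.292) z^2 = 0, i.e. a z^2 + b z + c = 0 with a = -0.292, b = 1.326, c = 1.
Discriminant D = b^2 - 4ac = (1.326)^2 - 4*(-0.292)*1 = 1.758276 - (-1.168) = 2.926276.
D >= 0, so the roots are real: z = (-b +/- sqrt(D)) / (2a) = (-1.326 +/- 1.710636) / (-0.584).
  z_1 = (-1.326 + 1.710636) / (-0.584) = -0.6586,   |z_1| = 0.6586.
  z_2 = (-1.326 - 1.710636) / (-0.584) = 5.1997,   |z_2| = 5.1997.
Moduli of all roots: 0.6586, 5.1997.
All moduli strictly greater than 1? No.
Verdict: Not invertible.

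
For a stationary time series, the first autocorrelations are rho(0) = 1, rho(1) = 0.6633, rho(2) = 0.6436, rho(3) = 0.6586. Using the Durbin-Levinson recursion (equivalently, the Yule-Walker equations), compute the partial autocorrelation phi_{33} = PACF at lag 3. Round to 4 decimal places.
\phi_{33} = 0.2999

The PACF at lag k is phi_{kk}, the last component of the solution
to the Yule-Walker system G_k phi = r_k where
  (G_k)_{ij} = rho(|i - j|), (r_k)_i = rho(i), i,j = 1..k.
Equivalently, Durbin-Levinson gives phi_{kk} iteratively:
  phi_{11} = rho(1)
  phi_{kk} = [rho(k) - sum_{j=1..k-1} phi_{k-1,j} rho(k-j)]
            / [1 - sum_{j=1..k-1} phi_{k-1,j} rho(j)],
  phi_{k,j} = phi_{k-1,j} - phi_{kk} phi_{k-1,k-j},  j = 1..k-1.
Step k = 1:
  phi_11 = rho(1) = 0.6633.
Step k = 2:
  phi_22 = [rho(2) - phi_11 rho(1)] / [1 - phi_11 rho(1)] = [0.6436 - (0.6633)(0.6633)] / [1 - (0.6633)(0.6633)]
         = 0.20363311 / 0.56003311 = 0.363609.
  Update: phi_21 = phi_11 - phi_22 phi_11 = 0.6633 - (0.363609)(0.6633) = 0.422118.
Step k = 3:
  phi_33 = [rho(3) - phi_21 rho(2) - phi_22 rho(1)] / [1 - phi_21 rho(1) - phi_22 rho(2)]
    numerator   = 0.6586 - (0.422118)(0.6436) - (0.363609)(0.6633) = 0.1457429
    denominator = 1 - (0.422118)(0.6633) - (0.363609)(0.6436) = 0.48599027
  phi_33 = 0.1457429 / 0.48599027 = 0.2999.
Therefore phi_{33} = 0.2999.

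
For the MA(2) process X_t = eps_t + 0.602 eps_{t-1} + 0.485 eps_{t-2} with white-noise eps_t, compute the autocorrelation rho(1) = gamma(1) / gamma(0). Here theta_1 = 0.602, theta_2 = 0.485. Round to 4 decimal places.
\rho(1) = 0.5596

For an MA(q) process with theta_0 = 1, the autocovariance is
  gamma(k) = sigma^2 * sum_{i=0..q-k} theta_i * theta_{i+k},
and rho(k) = gamma(k) / gamma(0). Sigma^2 cancels.
  numerator   = (1)*(0.602) + (0.602)*(0.485) = 0.89397.
  denominator = (1)^2 + (0.602)^2 + (0.485)^2 = 1.597629.
  rho(1) = 0.89397 / 1.597629 = 0.5596.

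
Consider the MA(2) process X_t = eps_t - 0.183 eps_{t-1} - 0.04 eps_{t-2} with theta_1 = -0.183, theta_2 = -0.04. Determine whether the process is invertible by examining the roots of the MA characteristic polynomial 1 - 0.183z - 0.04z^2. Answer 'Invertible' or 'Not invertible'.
\text{Invertible}

The MA(q) characteristic polynomial is P(z) = 1 - 0.183z - 0.04z^2.
Invertibility requires all roots to lie outside the unit circle, i.e. |z| > 1 for every root.
Set 1 + (-0.183) z + (-0.04) z^2 = 0, i.e. a z^2 + b z + c = 0 with a = -0.04, b = -0.183, c = 1.
Discriminant D = b^2 - 4ac = (-0.183)^2 - 4*(-0.04)*1 = 0.033489 - (-0.16) = 0.193489.
D >= 0, so the roots are real: z = (-b +/- sqrt(D)) / (2a) = (0.183 +/- 0.439874) / (-0.08).
  z_1 = (0.183 + 0.439874) / (-0.08) = -7.7859,   |z_1| = 7.7859.
  z_2 = (0.183 - 0.439874) / (-0.08) = 3.2109,   |z_2| = 3.2109.
Moduli of all roots: 7.7859, 3.2109.
All moduli strictly greater than 1? Yes.
Verdict: Invertible.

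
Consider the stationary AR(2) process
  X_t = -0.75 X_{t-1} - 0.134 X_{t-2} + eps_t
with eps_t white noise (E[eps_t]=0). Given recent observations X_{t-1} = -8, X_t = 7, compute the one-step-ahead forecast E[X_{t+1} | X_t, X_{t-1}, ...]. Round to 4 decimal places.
E[X_{t+1} \mid \mathcal F_t] = -4.1780

For an AR(p) model X_t = c + sum_i phi_i X_{t-i} + eps_t, the
one-step-ahead conditional mean is
  E[X_{t+1} | X_t, ...] = c + sum_i phi_i X_{t+1-i}.
Substitute known values:
  E[X_{t+1} | ...] = (-0.75) * (7) + (-0.134) * (-8)
                   = -4.1780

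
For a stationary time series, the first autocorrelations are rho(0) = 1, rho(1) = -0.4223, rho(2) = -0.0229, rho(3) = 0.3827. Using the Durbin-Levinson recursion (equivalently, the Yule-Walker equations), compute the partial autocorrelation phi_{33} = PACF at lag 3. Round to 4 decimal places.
\phi_{33} = 0.3460

The PACF at lag k is phi_{kk}, the last component of the solution
to the Yule-Walker system G_k phi = r_k where
  (G_k)_{ij} = rho(|i - j|), (r_k)_i = rho(i), i,j = 1..k.
Equivalently, Durbin-Levinson gives phi_{kk} iteratively:
  phi_{11} = rho(1)
  phi_{kk} = [rho(k) - sum_{j=1..k-1} phi_{k-1,j} rho(k-j)]
            / [1 - sum_{j=1..k-1} phi_{k-1,j} rho(j)],
  phi_{k,j} = phi_{k-1,j} - phi_{kk} phi_{k-1,k-j},  j = 1..k-1.
Step k = 1:
  phi_11 = rho(1) = -0.4223.
Step k = 2:
  phi_22 = [rho(2) - phi_11 rho(1)] / [1 - phi_11 rho(1)] = [-0.0229 - (-0.4223)(-0.4223)] / [1 - (-0.4223)(-0.4223)]
         = -0.20123729 / 0.82166271 = -0.244915.
  Update: phi_21 = phi_11 - phi_22 phi_11 = -0.4223 - (-0.244915)(-0.4223) = -0.525727.
Step k = 3:
  phi_33 = [rho(3) - phi_21 rho(2) - phi_22 rho(1)] / [1 - phi_21 rho(1) - phi_22 rho(2)]
    numerator   = 0.3827 - (-0.525727)(-0.0229) - (-0.244915)(-0.4223) = 0.26723336
    denominator = 1 - (-0.525727)(-0.4223) - (-0.244915)(-0.0229) = 0.77237674
  phi_33 = 0.26723336 / 0.77237674 = 0.346.
Therefore phi_{33} = 0.3460.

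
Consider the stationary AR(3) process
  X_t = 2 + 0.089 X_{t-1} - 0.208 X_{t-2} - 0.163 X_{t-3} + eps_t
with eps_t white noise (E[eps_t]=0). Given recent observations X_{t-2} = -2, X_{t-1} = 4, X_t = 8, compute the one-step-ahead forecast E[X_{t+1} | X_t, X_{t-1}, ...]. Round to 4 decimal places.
E[X_{t+1} \mid \mathcal F_t] = 2.2060

For an AR(p) model X_t = c + sum_i phi_i X_{t-i} + eps_t, the
one-step-ahead conditional mean is
  E[X_{t+1} | X_t, ...] = c + sum_i phi_i X_{t+1-i}.
Substitute known values:
  E[X_{t+1} | ...] = 2 + (0.089) * (8) + (-0.208) * (4) + (-0.163) * (-2)
                   = 2.2060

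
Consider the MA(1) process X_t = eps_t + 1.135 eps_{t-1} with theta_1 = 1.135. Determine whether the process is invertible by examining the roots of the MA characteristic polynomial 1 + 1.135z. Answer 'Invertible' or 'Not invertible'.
\text{Not invertible}

The MA(q) characteristic polynomial is P(z) = 1 + 1.135z.
Invertibility requires all roots to lie outside the unit circle, i.e. |z| > 1 for every root.
This is linear in z: 1 + (1.135) z = 0  =>  z = -1/(1.135) = -0.881057,  |z| = 0.881057.
Moduli of all roots: 0.8811.
All moduli strictly greater than 1? No.
Verdict: Not invertible.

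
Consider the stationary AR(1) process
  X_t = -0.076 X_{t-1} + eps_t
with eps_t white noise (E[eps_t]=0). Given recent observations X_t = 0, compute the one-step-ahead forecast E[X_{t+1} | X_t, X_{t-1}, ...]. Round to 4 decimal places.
E[X_{t+1} \mid \mathcal F_t] = 0.0000

For an AR(p) model X_t = c + sum_i phi_i X_{t-i} + eps_t, the
one-step-ahead conditional mean is
  E[X_{t+1} | X_t, ...] = c + sum_i phi_i X_{t+1-i}.
Substitute known values:
  E[X_{t+1} | ...] = (-0.076) * (0)
                   = 0.0000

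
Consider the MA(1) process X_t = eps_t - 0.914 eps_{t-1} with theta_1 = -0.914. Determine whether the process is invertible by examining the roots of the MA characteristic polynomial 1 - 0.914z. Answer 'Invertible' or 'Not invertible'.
\text{Invertible}

The MA(q) characteristic polynomial is P(z) = 1 - 0.914z.
Invertibility requires all roots to lie outside the unit circle, i.e. |z| > 1 for every root.
This is linear in z: 1 + (-0.914) z = 0  =>  z = -1/(-0.914) = 1.094092,  |z| = 1.094092.
Moduli of all roots: 1.0941.
All moduli strictly greater than 1? Yes.
Verdict: Invertible.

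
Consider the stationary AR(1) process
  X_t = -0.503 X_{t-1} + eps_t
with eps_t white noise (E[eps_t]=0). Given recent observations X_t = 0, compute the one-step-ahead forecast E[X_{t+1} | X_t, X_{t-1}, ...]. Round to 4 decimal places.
E[X_{t+1} \mid \mathcal F_t] = 0.0000

For an AR(p) model X_t = c + sum_i phi_i X_{t-i} + eps_t, the
one-step-ahead conditional mean is
  E[X_{t+1} | X_t, ...] = c + sum_i phi_i X_{t+1-i}.
Substitute known values:
  E[X_{t+1} | ...] = (-0.503) * (0)
                   = 0.0000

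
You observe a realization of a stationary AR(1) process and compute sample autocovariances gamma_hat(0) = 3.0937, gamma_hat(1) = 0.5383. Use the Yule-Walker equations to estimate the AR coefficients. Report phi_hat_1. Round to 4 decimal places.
\hat\phi_{1} = 0.1740

The Yule-Walker equations for an AR(p) process read, in matrix form,
  Gamma_p phi = r_p,   with   (Gamma_p)_{ij} = gamma(|i - j|),
                       (r_p)_i = gamma(i),   i,j = 1..p.
Substitute the sample gammas (Toeplitz matrix and right-hand side of size 1):
  Gamma_p = [[3.0937]]
  r_p     = [0.5383]
With p = 1 this is the single equation gamma(0) phi_1 = gamma(1):
  phi_hat_1 = gamma(1) / gamma(0) = 0.5383 / 3.0937 = 0.1740.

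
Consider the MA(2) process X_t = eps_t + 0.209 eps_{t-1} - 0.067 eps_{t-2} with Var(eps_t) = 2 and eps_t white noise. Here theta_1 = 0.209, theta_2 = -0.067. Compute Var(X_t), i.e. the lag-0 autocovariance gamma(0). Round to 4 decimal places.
\gamma(0) = 2.0963

For an MA(q) process X_t = eps_t + sum_i theta_i eps_{t-i} with
Var(eps_t) = sigma^2, the variance is
  gamma(0) = sigma^2 * (1 + sum_i theta_i^2).
  sum_i theta_i^2 = (0.209)^2 + (-0.067)^2 = 0.043681 + 0.004489 = 0.04817.
  gamma(0) = 2 * (1 + 0.04817) = 2 * 1.04817 = 2.09634, which rounds to 2.0963.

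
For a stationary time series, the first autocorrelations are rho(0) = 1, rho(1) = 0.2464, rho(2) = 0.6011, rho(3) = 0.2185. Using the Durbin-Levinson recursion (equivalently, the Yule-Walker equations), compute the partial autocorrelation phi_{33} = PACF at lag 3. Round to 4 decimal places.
\phi_{33} = 0.0220

The PACF at lag k is phi_{kk}, the last component of the solution
to the Yule-Walker system G_k phi = r_k where
  (G_k)_{ij} = rho(|i - j|), (r_k)_i = rho(i), i,j = 1..k.
Equivalently, Durbin-Levinson gives phi_{kk} iteratively:
  phi_{11} = rho(1)
  phi_{kk} = [rho(k) - sum_{j=1..k-1} phi_{k-1,j} rho(k-j)]
            / [1 - sum_{j=1..k-1} phi_{k-1,j} rho(j)],
  phi_{k,j} = phi_{k-1,j} - phi_{kk} phi_{k-1,k-j},  j = 1..k-1.
Step k = 1:
  phi_11 = rho(1) = 0.2464.
Step k = 2:
  phi_22 = [rho(2) - phi_11 rho(1)] / [1 - phi_11 rho(1)] = [0.6011 - (0.2464)(0.2464)] / [1 - (0.2464)(0.2464)]
         = 0.54038704 / 0.93928704 = 0.575316.
  Update: phi_21 = phi_11 - phi_22 phi_11 = 0.2464 - (0.575316)(0.2464) = 0.104642.
Step k = 3:
  phi_33 = [rho(3) - phi_21 rho(2) - phi_22 rho(1)] / [1 - phi_21 rho(1) - phi_22 rho(2)]
    numerator   = 0.2185 - (0.104642)(0.6011) - (0.575316)(0.2464) = 0.01384173
    denominator = 1 - (0.104642)(0.2464) - (0.575316)(0.6011) = 0.62839363
  phi_33 = 0.01384173 / 0.62839363 = 0.022.
Therefore phi_{33} = 0.0220.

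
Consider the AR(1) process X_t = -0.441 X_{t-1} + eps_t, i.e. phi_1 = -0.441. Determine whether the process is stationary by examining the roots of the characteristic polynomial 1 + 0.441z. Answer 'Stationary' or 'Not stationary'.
\text{Stationary}

The AR(p) characteristic polynomial is P(z) = 1 + 0.441z.
Stationarity requires all roots to lie outside the unit circle, i.e. |z| > 1 for every root.
This is linear in z: 1 + (0.441) z = 0  =>  z = -1/(0.441) = -2.267574,  |z| = 2.267574.
Moduli of all roots: 2.2676.
All moduli strictly greater than 1? Yes.
Verdict: Stationary.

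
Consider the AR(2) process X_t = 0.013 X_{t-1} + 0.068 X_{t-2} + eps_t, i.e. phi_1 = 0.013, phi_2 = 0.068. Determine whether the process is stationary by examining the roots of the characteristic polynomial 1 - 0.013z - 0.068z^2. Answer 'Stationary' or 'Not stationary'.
\text{Stationary}

The AR(p) characteristic polynomial is P(z) = 1 - 0.013z - 0.068z^2.
Stationarity requires all roots to lie outside the unit circle, i.e. |z| > 1 for every root.
Set 1 + (-0.013) z + (-0.068) z^2 = 0, i.e. a z^2 + b z + c = 0 with a = -0.068, b = -0.013, c = 1.
Discriminant D = b^2 - 4ac = (-0.013)^2 - 4*(-0.068)*1 = 0.000169 - (-0.272) = 0.272169.
D >= 0, so the roots are real: z = (-b +/- sqrt(D)) / (2a) = (0.013 +/- 0.521698) / (-0.136).
  z_1 = (0.013 + 0.521698) / (-0.136) = -3.9316,   |z_1| = 3.9316.
  z_2 = (0.013 - 0.521698) / (-0.136) = 3.7404,   |z_2| = 3.7404.
Moduli of all roots: 3.9316, 3.7404.
All moduli strictly greater than 1? Yes.
Verdict: Stationary.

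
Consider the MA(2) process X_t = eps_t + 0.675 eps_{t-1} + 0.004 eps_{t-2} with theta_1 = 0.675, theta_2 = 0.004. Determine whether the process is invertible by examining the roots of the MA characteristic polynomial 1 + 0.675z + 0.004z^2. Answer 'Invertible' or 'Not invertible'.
\text{Invertible}

The MA(q) characteristic polynomial is P(z) = 1 + 0.675z + 0.004z^2.
Invertibility requires all roots to lie outside the unit circle, i.e. |z| > 1 for every root.
Set 1 + (0.675) z + (0.004) z^2 = 0, i.e. a z^2 + b z + c = 0 with a = 0.004, b = 0.675, c = 1.
Discriminant D = b^2 - 4ac = (0.675)^2 - 4*(0.004)*1 = 0.455625 - (0.016) = 0.439625.
D >= 0, so the roots are real: z = (-b +/- sqrt(D)) / (2a) = (-0.675 +/- 0.663042) / (0.008).
  z_1 = (-0.675 + 0.663042) / (0.008) = -1.4947,   |z_1| = 1.4947.
  z_2 = (-0.675 - 0.663042) / (0.008) = -167.2553,   |z_2| = 167.2553.
Moduli of all roots: 1.4947, 167.2553.
All moduli strictly greater than 1? Yes.
Verdict: Invertible.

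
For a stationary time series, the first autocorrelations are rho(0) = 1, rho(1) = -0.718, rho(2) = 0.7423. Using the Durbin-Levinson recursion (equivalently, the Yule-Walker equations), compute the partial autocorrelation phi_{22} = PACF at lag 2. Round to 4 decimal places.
\phi_{22} = 0.4681

The PACF at lag k is phi_{kk}, the last component of the solution
to the Yule-Walker system G_k phi = r_k where
  (G_k)_{ij} = rho(|i - j|), (r_k)_i = rho(i), i,j = 1..k.
Equivalently, Durbin-Levinson gives phi_{kk} iteratively:
  phi_{11} = rho(1)
  phi_{kk} = [rho(k) - sum_{j=1..k-1} phi_{k-1,j} rho(k-j)]
            / [1 - sum_{j=1..k-1} phi_{k-1,j} rho(j)],
  phi_{k,j} = phi_{k-1,j} - phi_{kk} phi_{k-1,k-j},  j = 1..k-1.
Step k = 1:
  phi_11 = rho(1) = -0.718.
Step k = 2:
  phi_22 = [rho(2) - phi_11 rho(1)] / [1 - phi_11 rho(1)] = [0.7423 - (-0.718)(-0.718)] / [1 - (-0.718)(-0.718)]
         = 0.226776 / 0.484476 = 0.4681.
Therefore phi_{22} = 0.4681.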